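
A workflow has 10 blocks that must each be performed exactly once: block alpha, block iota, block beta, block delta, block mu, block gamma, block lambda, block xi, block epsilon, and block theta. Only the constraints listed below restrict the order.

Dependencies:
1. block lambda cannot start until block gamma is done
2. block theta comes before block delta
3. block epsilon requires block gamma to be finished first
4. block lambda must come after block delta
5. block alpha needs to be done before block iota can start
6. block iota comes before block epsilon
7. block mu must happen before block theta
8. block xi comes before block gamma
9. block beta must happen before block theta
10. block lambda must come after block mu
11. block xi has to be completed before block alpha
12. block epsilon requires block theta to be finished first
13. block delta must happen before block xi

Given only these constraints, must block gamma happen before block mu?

No

The constraints actually force block mu before block gamma (via block mu → block theta → block delta → block xi → block gamma), not the other way around.
So block gamma does not have to come before block mu — it cannot.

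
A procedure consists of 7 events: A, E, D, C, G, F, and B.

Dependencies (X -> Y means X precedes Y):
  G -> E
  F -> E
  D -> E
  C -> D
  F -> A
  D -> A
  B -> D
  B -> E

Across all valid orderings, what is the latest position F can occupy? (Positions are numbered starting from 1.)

Following every chain forward from F, the events that must come later are A, E — 2 of them.
So at least 2 events follow F, putting F no later than position 5. That position is achievable by scheduling everything else first.

5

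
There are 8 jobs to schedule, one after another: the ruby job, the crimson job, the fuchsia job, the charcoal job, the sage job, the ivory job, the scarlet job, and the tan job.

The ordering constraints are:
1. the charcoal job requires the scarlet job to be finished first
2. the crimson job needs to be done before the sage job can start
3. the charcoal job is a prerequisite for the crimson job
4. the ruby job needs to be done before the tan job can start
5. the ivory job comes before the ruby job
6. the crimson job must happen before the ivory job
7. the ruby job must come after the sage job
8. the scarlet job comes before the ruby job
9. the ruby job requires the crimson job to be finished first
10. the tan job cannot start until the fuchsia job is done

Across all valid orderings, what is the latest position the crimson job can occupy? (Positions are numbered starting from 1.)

Every job that must follow the crimson job has to come after it. Tracing all chains starting from the crimson job, those jobs are: the ruby job, the sage job, the ivory job, the tan job — 4 in total.
So at least 4 jobs follow the crimson job, putting the crimson job no later than position 4. That position is achievable by scheduling everything else first.

4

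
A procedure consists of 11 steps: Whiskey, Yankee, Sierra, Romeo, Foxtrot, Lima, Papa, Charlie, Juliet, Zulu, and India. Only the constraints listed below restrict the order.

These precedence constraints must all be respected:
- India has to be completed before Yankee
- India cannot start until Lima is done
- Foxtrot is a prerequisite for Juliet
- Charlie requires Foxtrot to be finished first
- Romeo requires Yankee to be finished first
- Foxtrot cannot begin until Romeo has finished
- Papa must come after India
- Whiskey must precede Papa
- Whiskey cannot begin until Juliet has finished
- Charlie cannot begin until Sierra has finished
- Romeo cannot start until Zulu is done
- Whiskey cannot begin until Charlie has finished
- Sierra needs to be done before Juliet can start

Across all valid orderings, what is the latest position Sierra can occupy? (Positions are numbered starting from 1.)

7

Every step that must follow Sierra has to come after it. Tracing all chains starting from Sierra, those steps are: Whiskey, Papa, Charlie, Juliet — 4 in total.
So at least 4 steps follow Sierra, putting Sierra no later than position 7. That position is achievable by scheduling everything else first.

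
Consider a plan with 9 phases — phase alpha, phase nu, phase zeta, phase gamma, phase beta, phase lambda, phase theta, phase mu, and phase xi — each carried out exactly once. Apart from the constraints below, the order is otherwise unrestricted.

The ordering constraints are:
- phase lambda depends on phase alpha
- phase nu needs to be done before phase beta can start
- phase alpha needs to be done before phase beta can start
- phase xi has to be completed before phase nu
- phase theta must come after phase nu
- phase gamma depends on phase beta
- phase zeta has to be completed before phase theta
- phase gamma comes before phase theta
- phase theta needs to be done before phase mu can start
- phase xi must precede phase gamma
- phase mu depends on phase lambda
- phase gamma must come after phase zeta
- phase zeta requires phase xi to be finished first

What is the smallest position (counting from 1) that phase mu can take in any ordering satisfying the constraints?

9

Working backwards through the constraints from phase mu, its full set of required predecessors is phase alpha, phase nu, phase zeta, phase gamma, phase beta, phase lambda, phase theta, phase xi — 8 of them.
With 8 mandatory predecessors, the earliest phase mu can sit is position 8+1 = 9, and placing just those 8 first achieves it.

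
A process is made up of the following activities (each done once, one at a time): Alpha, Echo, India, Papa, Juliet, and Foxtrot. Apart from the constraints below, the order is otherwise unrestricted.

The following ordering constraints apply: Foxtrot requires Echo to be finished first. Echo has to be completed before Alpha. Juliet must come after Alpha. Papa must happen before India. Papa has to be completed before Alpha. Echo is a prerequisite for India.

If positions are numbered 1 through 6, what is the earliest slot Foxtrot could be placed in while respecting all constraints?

The only activity forced before Foxtrot (directly or transitively) is Echo.
With 1 mandatory predecessor, the earliest Foxtrot can sit is position 1+1 = 2, and placing just that one first achieves it.

2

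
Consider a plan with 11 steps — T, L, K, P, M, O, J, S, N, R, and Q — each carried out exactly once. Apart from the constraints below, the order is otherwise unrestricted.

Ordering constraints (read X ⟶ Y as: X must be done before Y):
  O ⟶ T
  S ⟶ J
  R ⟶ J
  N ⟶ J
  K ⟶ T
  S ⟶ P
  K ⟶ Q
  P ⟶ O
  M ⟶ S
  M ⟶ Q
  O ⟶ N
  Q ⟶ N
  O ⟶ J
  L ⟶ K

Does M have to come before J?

Yes

Following the dependencies: M → S → J.
Hence M necessarily comes before J.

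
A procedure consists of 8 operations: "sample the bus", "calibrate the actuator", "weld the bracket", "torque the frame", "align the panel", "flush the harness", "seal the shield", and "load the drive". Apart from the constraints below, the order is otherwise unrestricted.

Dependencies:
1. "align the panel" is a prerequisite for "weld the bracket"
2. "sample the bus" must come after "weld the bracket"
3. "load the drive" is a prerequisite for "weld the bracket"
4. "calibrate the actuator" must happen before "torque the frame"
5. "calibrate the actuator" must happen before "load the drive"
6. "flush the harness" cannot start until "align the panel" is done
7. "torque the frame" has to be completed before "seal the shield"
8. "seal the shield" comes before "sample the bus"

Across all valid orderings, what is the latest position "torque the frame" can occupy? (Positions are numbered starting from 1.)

6

Every operation that must follow "torque the frame" has to come after it. Tracing all chains starting from "torque the frame", those operations are: "sample the bus", "seal the shield" — 2 in total.
With 2 mandatory successors out of 8 operations total, the latest slot for "torque the frame" is 8−2 = 6, and it's reachable by doing all non-successors before "torque the frame".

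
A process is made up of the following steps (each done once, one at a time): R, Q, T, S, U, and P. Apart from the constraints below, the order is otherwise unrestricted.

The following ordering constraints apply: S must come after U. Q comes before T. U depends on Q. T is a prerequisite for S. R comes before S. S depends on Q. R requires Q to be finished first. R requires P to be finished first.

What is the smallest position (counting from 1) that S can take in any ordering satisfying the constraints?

Working backwards through the constraints from S, its full set of required predecessors is R, Q, T, U, P — 5 of them.
So at minimum 5 steps come before S, putting S no earlier than position 6. That position is achievable by scheduling exactly those predecessors first.

6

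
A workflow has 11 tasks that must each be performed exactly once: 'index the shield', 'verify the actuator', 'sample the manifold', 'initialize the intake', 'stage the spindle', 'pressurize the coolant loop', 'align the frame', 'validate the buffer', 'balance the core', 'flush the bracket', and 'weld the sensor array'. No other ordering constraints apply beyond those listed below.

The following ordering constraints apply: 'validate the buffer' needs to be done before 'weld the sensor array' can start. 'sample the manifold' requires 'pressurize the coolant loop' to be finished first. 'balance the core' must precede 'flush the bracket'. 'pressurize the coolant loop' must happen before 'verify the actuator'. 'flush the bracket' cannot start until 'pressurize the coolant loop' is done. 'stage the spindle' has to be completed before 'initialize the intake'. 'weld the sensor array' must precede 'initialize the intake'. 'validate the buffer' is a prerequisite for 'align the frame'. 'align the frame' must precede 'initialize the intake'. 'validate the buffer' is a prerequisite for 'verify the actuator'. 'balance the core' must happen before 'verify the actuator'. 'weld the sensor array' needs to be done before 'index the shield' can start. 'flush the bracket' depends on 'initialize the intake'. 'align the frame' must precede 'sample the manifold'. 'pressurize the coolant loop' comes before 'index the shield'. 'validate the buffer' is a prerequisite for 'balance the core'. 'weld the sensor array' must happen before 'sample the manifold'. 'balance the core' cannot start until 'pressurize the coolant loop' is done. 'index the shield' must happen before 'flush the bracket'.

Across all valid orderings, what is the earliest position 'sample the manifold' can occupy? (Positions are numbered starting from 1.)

Working backwards through the constraints from 'sample the manifold', its full set of required predecessors is 'pressurize the coolant loop', 'align the frame', 'validate the buffer', 'weld the sensor array' — 4 of them.
With 4 mandatory predecessors, the earliest 'sample the manifold' can sit is position 4+1 = 5, and placing just those 4 first achieves it.

5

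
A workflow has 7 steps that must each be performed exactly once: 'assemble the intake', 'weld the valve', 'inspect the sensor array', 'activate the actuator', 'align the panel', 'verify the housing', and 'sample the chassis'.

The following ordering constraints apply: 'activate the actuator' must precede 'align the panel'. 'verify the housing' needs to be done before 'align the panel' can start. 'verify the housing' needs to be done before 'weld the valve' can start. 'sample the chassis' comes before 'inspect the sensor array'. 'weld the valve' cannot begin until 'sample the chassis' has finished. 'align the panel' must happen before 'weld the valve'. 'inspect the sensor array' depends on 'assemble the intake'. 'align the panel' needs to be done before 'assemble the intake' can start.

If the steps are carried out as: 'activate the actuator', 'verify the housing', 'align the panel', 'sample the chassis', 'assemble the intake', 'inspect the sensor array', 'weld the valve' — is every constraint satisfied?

Every stated constraint is respected: 'verify the housing' sits at position 2, ahead of 'weld the valve' at position 7, and each of the other listed pairs likewise has the predecessor earlier in the sequence.

Yes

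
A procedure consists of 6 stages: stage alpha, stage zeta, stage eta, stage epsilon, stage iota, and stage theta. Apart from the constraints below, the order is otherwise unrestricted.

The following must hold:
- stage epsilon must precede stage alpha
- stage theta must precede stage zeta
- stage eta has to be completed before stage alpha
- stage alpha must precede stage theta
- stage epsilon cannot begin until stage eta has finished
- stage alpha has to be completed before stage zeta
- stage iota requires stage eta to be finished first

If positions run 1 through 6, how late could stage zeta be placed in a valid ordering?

6

No constraint forces any stage after stage zeta, so it can be placed last, in position 6.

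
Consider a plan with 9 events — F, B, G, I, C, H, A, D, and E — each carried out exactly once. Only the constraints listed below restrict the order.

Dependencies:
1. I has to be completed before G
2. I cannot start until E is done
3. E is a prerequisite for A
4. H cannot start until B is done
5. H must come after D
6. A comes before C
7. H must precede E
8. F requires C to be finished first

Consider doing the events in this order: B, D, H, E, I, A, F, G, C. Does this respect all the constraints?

No

Here C comes after F.
But one of the constraints requires C before F, so this ordering violates it.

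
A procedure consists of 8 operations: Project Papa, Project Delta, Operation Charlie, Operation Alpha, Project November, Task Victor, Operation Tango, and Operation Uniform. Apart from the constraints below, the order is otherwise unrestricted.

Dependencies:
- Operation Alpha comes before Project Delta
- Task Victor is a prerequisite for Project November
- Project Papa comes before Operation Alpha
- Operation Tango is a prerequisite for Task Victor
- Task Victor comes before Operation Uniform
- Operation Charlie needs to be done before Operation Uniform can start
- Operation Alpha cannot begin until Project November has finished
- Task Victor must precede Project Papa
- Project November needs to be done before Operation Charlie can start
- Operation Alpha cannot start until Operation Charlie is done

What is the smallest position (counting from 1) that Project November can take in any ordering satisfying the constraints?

The operations that are forced before Project November, directly or transitively, are Task Victor, Operation Tango. That's 2 operations.
So at minimum 2 operations come before Project November, putting Project November no earlier than position 3. That position is achievable by scheduling exactly those predecessors first.

3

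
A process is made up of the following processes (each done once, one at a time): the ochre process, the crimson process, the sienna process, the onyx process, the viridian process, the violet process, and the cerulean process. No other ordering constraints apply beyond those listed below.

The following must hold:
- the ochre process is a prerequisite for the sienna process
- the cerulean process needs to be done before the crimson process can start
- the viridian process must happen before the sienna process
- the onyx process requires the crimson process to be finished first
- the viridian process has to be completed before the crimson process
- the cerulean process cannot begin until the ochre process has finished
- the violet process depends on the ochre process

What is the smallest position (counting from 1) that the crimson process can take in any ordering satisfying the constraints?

Every process that must precede the crimson process has to come before it. Tracing all chains that end at the crimson process, those processes are: the ochre process, the viridian process, the cerulean process — 3 in total.
With 3 mandatory predecessors, the earliest the crimson process can sit is position 3+1 = 4, and placing just those 3 first achieves it.

4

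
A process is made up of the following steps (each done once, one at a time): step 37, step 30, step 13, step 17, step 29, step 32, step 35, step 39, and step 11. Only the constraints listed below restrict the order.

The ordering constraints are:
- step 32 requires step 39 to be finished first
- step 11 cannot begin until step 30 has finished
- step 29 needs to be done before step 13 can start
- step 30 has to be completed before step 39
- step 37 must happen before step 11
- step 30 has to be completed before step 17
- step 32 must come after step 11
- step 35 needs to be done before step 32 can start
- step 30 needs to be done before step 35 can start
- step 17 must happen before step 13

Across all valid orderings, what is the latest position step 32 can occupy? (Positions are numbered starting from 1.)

Step 32 has no required successors, so nothing stops it from going last (position 9).

9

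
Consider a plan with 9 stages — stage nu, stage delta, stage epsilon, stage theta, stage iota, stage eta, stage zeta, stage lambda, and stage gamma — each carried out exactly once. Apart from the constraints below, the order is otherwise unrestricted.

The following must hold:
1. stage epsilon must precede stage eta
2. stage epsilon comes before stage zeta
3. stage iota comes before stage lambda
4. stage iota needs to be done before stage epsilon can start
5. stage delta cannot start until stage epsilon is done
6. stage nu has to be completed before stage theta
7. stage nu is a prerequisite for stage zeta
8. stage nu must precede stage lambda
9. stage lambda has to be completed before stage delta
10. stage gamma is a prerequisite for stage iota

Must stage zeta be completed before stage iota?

No

There is a chain stage iota → stage epsilon → stage zeta, which puts stage iota before stage zeta.
So stage zeta does not have to come before stage iota — it cannot.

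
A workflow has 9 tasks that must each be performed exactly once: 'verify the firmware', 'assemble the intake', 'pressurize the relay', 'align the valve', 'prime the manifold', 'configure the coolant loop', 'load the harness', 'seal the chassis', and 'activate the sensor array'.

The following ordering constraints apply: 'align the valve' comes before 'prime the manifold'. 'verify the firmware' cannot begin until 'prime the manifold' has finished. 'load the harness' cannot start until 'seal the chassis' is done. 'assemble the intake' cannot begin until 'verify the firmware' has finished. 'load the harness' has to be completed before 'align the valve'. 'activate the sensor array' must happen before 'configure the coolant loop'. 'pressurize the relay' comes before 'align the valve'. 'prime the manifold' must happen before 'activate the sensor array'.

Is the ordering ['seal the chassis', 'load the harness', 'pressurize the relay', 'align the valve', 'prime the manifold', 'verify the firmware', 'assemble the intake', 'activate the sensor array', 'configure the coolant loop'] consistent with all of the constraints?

Yes

Going through the constraints one by one, each required predecessor appears earlier in the sequence than its dependent — e.g. 'prime the manifold' (position 5) is before 'activate the sensor array' (position 8), as required.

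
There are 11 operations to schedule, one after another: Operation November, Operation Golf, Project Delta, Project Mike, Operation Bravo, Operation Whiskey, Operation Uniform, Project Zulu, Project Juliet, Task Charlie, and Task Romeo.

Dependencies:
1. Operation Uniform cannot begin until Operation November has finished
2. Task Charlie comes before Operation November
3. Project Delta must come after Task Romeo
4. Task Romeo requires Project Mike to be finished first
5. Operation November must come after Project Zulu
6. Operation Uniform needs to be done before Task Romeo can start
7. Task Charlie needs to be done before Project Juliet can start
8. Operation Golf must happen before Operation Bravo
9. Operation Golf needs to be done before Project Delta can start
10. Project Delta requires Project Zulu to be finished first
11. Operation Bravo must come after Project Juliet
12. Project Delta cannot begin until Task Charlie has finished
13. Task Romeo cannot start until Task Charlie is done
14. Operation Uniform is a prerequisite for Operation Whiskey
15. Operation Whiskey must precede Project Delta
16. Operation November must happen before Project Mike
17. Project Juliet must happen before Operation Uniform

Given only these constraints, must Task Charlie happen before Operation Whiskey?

Yes

Following the dependencies: Task Charlie → Project Juliet → Operation Uniform → Operation Whiskey.
Hence Task Charlie necessarily comes before Operation Whiskey.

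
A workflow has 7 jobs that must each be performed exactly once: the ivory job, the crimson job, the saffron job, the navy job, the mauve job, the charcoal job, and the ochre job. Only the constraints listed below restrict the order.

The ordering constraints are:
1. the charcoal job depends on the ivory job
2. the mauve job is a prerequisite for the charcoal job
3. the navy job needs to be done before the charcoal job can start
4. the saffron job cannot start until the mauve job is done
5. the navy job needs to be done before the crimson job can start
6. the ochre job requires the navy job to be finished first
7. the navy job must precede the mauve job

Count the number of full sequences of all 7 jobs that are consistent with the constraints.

2 jobs have no prerequisites (the ivory job, the navy job), so any of them could come first.
Enumerating by repeatedly choosing an available job (one whose prerequisites are all placed) gives 190 distinct complete orderings.

190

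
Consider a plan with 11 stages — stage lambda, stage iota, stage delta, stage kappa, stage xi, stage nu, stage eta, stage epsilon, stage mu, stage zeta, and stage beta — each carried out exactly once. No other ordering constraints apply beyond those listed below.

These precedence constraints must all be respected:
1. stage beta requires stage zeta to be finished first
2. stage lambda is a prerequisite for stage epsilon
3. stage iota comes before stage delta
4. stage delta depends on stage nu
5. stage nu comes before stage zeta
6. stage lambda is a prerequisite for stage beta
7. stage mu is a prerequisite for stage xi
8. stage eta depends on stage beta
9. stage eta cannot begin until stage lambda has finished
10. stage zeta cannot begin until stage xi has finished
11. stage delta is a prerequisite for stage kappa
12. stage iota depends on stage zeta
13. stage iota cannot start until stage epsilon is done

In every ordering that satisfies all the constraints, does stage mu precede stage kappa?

Following the dependencies: stage mu → stage xi → stage zeta → stage iota → stage delta → stage kappa.
That forces stage mu before stage kappa in every valid schedule.

Yes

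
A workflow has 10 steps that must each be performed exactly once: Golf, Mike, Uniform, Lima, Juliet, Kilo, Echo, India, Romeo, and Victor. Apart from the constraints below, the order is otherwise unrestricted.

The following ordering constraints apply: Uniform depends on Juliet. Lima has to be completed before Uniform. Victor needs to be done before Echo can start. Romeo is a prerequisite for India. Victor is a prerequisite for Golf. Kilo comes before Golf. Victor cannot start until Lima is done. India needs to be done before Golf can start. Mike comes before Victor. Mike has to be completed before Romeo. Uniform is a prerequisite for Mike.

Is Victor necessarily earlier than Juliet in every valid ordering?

No

In fact the dependencies run the other way: Juliet → Uniform → Mike → Victor.
So Victor never precedes Juliet.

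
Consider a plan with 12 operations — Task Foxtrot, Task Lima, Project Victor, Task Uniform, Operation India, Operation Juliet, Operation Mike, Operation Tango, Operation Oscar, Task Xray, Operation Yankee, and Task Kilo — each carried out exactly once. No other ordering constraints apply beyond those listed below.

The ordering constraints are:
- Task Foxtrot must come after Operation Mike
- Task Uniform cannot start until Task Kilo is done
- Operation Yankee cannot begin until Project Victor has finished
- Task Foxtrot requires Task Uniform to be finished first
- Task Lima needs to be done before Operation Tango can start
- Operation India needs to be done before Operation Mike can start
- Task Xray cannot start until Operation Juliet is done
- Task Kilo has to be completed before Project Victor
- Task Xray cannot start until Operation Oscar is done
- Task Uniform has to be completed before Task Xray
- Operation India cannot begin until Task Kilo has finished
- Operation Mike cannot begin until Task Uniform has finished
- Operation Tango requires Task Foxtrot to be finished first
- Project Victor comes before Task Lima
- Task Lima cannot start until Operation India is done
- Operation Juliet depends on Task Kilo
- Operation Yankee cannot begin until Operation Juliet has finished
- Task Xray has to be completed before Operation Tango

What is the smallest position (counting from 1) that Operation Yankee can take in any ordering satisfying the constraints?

Working backwards through the constraints from Operation Yankee, its full set of required predecessors is Project Victor, Operation Juliet, Task Kilo — 3 of them.
With 3 mandatory predecessors, the earliest Operation Yankee can sit is position 3+1 = 4, and placing just those 3 first achieves it.

4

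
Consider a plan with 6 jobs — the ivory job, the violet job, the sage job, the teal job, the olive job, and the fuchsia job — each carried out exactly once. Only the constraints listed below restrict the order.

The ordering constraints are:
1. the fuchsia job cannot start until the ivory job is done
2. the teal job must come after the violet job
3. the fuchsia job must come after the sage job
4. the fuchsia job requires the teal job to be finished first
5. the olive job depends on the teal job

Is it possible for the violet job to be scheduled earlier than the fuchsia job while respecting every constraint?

Yes

The violet job is actually forced before the fuchsia job by the constraints, so certainly some valid ordering has the violet job first.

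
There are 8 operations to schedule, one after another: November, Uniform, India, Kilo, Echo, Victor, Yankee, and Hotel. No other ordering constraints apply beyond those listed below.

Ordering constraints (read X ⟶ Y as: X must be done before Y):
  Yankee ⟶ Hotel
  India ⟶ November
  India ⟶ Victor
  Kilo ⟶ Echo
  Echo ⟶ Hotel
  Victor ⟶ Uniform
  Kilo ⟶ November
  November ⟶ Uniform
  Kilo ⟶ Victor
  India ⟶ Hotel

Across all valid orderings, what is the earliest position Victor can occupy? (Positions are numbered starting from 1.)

The operations that are forced before Victor, directly or transitively, are India, Kilo. That's 2 operations.
So at minimum 2 operations come before Victor, putting Victor no earlier than position 3. That position is achievable by scheduling exactly those predecessors first.

3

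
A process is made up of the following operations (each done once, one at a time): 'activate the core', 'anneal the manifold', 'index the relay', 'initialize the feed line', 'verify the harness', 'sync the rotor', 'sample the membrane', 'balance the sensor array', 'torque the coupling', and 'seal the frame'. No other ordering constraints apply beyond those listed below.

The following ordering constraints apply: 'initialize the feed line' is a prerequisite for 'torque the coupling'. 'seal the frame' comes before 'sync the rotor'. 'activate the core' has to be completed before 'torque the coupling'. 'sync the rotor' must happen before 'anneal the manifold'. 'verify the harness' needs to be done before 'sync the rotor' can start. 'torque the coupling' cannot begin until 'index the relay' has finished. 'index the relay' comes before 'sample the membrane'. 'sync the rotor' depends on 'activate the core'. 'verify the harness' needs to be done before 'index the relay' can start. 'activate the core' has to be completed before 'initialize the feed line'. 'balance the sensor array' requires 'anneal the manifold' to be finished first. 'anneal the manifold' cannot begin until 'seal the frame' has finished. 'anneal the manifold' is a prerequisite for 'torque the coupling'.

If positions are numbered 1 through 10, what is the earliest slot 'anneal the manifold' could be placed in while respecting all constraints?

5

Working backwards through the constraints from 'anneal the manifold', its full set of required predecessors is 'activate the core', 'verify the harness', 'sync the rotor', 'seal the frame' — 4 of them.
With 4 mandatory predecessors, the earliest 'anneal the manifold' can sit is position 4+1 = 5, and placing just those 4 first achieves it.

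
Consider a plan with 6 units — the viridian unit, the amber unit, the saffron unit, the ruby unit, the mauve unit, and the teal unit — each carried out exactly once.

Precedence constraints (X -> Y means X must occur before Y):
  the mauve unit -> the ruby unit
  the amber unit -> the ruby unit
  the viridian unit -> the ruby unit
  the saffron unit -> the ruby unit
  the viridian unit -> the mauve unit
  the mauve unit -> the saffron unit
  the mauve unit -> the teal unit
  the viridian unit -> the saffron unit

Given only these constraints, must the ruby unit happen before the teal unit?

No chain of constraints connects the ruby unit to the teal unit in either direction.
So the ruby unit can come before the teal unit or after — it is not forced.

No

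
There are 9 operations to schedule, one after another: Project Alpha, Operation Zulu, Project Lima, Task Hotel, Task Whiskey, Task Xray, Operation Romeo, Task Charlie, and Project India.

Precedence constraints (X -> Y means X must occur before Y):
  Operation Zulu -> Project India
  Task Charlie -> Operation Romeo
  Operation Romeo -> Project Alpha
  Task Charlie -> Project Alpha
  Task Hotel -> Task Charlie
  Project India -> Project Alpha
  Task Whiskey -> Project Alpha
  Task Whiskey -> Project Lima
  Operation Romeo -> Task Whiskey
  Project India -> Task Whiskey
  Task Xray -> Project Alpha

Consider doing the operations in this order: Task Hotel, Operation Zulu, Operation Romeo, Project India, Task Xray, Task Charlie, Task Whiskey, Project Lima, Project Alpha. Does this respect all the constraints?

The sequence places Operation Romeo ahead of Task Charlie.
Since Task Charlie is required before Operation Romeo, the ordering is invalid.

No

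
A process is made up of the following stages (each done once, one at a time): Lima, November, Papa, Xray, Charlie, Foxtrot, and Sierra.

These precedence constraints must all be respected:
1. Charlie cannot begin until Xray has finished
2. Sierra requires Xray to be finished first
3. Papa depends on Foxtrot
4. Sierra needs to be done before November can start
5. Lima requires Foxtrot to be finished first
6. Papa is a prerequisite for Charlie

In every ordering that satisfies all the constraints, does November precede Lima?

No chain of constraints connects November to Lima in either direction.
So November can come before Lima or after — it is not forced.

No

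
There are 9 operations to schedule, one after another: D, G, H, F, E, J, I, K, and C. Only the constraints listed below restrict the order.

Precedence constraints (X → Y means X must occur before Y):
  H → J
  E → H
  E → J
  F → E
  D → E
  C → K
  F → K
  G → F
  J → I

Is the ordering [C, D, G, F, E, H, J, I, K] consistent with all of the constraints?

Going through the constraints one by one, each required predecessor appears earlier in the sequence than its dependent — e.g. C (position 1) is before K (position 9), as required.

Yes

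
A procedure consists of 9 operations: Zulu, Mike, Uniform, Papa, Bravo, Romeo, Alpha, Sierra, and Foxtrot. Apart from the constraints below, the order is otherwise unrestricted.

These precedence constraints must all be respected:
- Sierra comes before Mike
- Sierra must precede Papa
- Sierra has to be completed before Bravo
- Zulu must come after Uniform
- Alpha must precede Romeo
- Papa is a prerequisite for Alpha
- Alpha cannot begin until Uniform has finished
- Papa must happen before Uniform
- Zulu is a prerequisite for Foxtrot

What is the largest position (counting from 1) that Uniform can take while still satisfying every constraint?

Every operation that must follow Uniform has to come after it. Tracing all chains starting from Uniform, those operations are: Zulu, Romeo, Alpha, Foxtrot — 4 in total.
So at least 4 operations follow Uniform, putting Uniform no later than position 5. That position is achievable by scheduling everything else first.

5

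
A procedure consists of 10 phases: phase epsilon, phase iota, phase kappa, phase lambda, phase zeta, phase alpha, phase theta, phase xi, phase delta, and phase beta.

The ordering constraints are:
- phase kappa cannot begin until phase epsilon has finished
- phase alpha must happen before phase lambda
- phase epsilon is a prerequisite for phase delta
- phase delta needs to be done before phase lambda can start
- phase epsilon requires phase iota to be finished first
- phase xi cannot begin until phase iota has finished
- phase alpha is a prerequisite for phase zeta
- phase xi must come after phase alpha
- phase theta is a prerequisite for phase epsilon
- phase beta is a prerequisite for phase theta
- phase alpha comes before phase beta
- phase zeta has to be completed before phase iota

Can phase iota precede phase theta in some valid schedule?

No chain of constraints runs from phase theta to phase iota, so phase theta is not required to come first.
That means at least one valid schedule has phase iota before phase theta.

Yes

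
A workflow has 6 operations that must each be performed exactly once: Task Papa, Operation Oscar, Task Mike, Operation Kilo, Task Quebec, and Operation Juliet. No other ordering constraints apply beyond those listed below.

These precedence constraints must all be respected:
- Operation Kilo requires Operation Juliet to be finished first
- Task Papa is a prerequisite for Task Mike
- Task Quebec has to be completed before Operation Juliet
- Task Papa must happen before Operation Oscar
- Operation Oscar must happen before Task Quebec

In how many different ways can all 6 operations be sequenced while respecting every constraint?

5

Task Papa is the only operation with nothing required before it, so every ordering starts there.
Systematically extending each partial ordering one operation at a time and counting, there are 5 complete orderings.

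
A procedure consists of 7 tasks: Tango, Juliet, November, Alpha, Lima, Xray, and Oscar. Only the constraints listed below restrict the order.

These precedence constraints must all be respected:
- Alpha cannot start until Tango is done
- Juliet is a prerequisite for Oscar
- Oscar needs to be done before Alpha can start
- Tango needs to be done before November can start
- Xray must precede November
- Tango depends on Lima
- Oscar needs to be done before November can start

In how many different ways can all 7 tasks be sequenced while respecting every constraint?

3 tasks have no prerequisites (Juliet, Lima, Xray), so any of them could come first.
Enumerating by repeatedly choosing an available task (one whose prerequisites are all placed) gives 66 distinct complete orderings.

66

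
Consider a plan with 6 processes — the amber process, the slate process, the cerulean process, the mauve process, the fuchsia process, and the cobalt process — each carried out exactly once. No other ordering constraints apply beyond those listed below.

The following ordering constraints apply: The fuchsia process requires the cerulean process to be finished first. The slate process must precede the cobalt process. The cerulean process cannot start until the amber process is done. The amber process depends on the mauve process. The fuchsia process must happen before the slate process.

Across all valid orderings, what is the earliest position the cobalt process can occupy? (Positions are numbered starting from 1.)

6

Working backwards through the constraints from the cobalt process, its full set of required predecessors is the amber process, the slate process, the cerulean process, the mauve process, the fuchsia process — 5 of them.
So at minimum 5 processes come before the cobalt process, putting the cobalt process no earlier than position 6. That position is achievable by scheduling exactly those predecessors first.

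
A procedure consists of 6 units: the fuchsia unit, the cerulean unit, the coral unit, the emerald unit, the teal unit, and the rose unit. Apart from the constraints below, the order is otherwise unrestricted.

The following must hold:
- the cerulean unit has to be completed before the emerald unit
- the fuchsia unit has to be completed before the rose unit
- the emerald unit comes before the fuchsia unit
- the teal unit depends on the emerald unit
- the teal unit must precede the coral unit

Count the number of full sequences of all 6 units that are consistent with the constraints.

6

The cerulean unit is the only unit with nothing required before it, so every ordering starts there.
Counting all ways to extend the partial order to a total order gives 6.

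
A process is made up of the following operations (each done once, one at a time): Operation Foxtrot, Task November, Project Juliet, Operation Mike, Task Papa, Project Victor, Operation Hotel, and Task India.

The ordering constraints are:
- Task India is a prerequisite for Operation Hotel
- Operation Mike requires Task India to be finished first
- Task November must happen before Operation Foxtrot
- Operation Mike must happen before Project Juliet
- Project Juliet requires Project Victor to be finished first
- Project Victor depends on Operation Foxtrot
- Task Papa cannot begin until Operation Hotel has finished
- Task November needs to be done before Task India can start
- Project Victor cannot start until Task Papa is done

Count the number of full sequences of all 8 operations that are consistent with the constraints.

19

Only Task November has no prerequisites, so it must go first.
Enumerating by repeatedly choosing an available operation (one whose prerequisites are all placed) gives 19 distinct complete orderings.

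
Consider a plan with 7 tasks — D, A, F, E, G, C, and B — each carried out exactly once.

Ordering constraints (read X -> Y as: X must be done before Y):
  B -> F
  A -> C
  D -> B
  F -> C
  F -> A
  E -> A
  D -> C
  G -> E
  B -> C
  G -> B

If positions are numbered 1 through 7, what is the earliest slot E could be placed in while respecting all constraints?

2

The only task forced before E (directly or transitively) is G.
With 1 mandatory predecessor, the earliest E can sit is position 1+1 = 2, and placing just that one first achieves it.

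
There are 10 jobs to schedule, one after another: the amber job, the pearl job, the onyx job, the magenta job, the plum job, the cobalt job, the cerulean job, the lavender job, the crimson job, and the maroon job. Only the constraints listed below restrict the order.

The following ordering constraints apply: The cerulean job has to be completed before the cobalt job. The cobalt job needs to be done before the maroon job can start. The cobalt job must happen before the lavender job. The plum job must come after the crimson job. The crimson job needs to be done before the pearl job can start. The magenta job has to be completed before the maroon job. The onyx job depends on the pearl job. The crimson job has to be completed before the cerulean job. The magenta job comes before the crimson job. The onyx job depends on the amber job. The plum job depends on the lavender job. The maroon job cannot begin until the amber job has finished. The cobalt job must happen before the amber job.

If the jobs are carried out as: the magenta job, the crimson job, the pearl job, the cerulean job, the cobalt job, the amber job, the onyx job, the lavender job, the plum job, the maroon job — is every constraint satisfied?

Going through the constraints one by one, each required predecessor appears earlier in the sequence than its dependent — e.g. the magenta job (position 1) is before the maroon job (position 10), as required.

Yes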